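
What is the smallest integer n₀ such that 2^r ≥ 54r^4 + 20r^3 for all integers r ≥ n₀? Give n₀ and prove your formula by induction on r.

At r = 24: 16777216 < 18192384, so the inequality fails and n₀ ≥ 25. We prove 2^r ≥ 54r^4 + 20r^3 for all r ≥ 25.
For the base case r = 25: 2^r = 33554432 and 54r^4 + 20r^3 = 21406250, so 33554432 ≥ 21406250.
For the inductive step, assume it holds for an arbitrary j ≥ 25, so 2^j ≥ 54j^4 + 20j^3.
Then 2^(j + 1) = 2·(2^j) ≥ 2·(54j^4 + 20j^3).
Also, for j ≥ 25 we have 2·(54j^4 + 20j^3) ≥ 54(j+1)^4 + 20(j+1)^3, since 2·(54j^4 + 20j^3) − (54(j+1)^4 + 20(j+1)^3) = 54j^4 - 196j^3 - 384j^2 - 276j - 74, which is nonnegative for all j ≥ 25.
Combining, 2^(j + 1) ≥ 54(j+1)^4 + 20(j+1)^3.
This completes the induction.
Hence the smallest such n₀ is 25.

n₀ = 25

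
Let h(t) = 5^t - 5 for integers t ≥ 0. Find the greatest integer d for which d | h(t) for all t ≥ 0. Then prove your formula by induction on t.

Computing the first values: h(0) = -4 and h(1) = 0; gcd(-4, 0) = 4, so d ≤ 4.
We prove 4 | 5^t - 5 for all t ≥ 0 by induction on t.
Base step (t = 0): h(0) = -4 = 4·(-1), so 4 | h(0).
Suppose the result is true for t = k, i.e. 4 | h(k). Then
h(k+1) = 5^(k+1) - 5 = 5·(5^k - 5) + 20 = 5·h(k) + 20. The first term is divisible by 4 by the inductive hypothesis, and 20 is divisible by 4. Hence 4 | h(k+1).
By induction, the statement is established for all t ≥ 0.
Therefore the largest such d is 4.

d = 4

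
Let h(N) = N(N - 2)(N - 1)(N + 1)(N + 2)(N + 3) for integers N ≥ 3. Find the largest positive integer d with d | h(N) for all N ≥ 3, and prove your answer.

Computing the first values: h(3) = 720 and h(4) = 5040; gcd(720, 5040) = 720, so d ≤ 720.
We prove 720 | N(N - 2)(N - 1)(N + 1)(N + 2)(N + 3) for all N ≥ 3 by induction on N.
Base step (N = 3): h(3) = 720 = 720·(1), so 720 | h(3).
Inductive step: suppose the statement holds for some m ≥ 3, i.e. 720 | h(m). Then
h(m+1) − h(m) = (m-1)·m·(m+1)·(m+2)·(m+3)·(m+4) − (m-2)·(m-1)·m·(m+1)·(m+2)·(m+3) = (m-1)·m·(m+1)·(m+2)·(m+3)·[(m+4) − (m-2)] = 6·(m-1)·m·(m+1)·(m+2)·(m+3). The product of 5 consecutive integers is divisible by (5)! = 120, so h(m+1) − h(m) is divisible by 6·120 = 720. By the inductive hypothesis 720 | h(m), hence 720 | h(m+1).
Hence, by induction on N, the claim holds for every N ≥ 3.
Therefore the largest such d is 720.

d = 720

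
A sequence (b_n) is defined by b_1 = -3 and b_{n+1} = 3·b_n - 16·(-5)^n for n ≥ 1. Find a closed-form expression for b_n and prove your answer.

b_n = 2(-5)^n + 7·3^(n - 1)

Computing the first terms: b_1 = -3, b_2 = 71, b_3 = -187. This suggests b_n = 2(-5)^n + 7·3^(n - 1).
When n = 1: the formula gives -3 = -3 = b_1.
For the inductive step, assume it holds for an arbitrary j ≥ 1, so b_j = 2(-5)^j + 7·3^(j - 1).
Then b_{j+1} = 3·b_j - 16·(-5)^j = 3·(2(-5)^j + 7·3^(j - 1)) - 16·(-5)^j = 2(-5)^(j + 1) + 7·3^j = 2(-5)^(j+1) + 7·3^((j+1) - 1),
which is the claimed formula at n = j+1.
This completes the induction.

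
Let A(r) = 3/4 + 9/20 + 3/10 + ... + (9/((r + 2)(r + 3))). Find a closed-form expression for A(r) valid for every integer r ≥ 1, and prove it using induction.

We claim A(r) = 3r/(r + 3) for all r ≥ 1.
Base case (r = 1): A(1) = 3/4, and the closed form gives 3/4. They agree.
For the inductive step, assume it holds for an arbitrary k ≥ 1, so A(k) = 3k/(k + 3).
Then A(k+1) = A(k) + (9/((k + 3)(k + 4))) = (3k/(k + 3)) + (9/((k + 3)(k + 4))).
Simplifying, A(k+1) = 3(k + 1)/(k + 4) = 3(k+1)/((k+1) + 3),
which is the closed form with r = k+1.
By induction, the statement is established for all r ≥ 1.

A(r) = 3r/(r + 3)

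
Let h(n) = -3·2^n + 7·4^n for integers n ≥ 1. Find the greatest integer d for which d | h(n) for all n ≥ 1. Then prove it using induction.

d = 2

Computing the first values: h(1) = 22 and h(2) = 100; gcd(22, 100) = 2, so d ≤ 2.
We prove 2 | -3·2^n + 7·4^n for all n ≥ 1 by induction on n.
Base case (n = 1): h(1) = 22 = 2·(11), so 2 | h(1).
For the inductive step, assume it holds for an arbitrary i ≥ 1, i.e. 2 | h(i). Then
h(i+1) − 4·h(i) = (-3·2^(i+1) + 7·4^(i+1)) − 4·(-3·2^i + 7·4^i) = (-3)·2^i·(2 − 4) = (6)·2^i. Since 2 | h(i) by the inductive hypothesis, 2 | 4·h(i); and 2 | 6 since 6 = 2·3. Therefore 2 | h(i+1).
This completes the induction.
Therefore the largest such d is 2.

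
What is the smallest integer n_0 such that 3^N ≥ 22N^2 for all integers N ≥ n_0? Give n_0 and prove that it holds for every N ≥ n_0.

n_0 = 7

At N = 6: 729 < 792, so the inequality fails and n_0 ≥ 7. We prove 3^N ≥ 22N^2 for all N ≥ 7.
When N = 7: 3^N = 2187 and 22N^2 = 1078, so 2187 ≥ 1078.
Inductive step: assume the claim holds for N = j, so 3^j ≥ 22j^2.
Then 3^(j + 1) = 3·(3^j) ≥ 3·(22j^2).
Also, for j ≥ 7 we have 3·(22j^2) ≥ 22(j+1)^2, since 3 ≥ (1 + 1/j)^2 for all j ≥ 7.
Combining, 3^(j + 1) ≥ 22(j+1)^2.
By induction, the statement is established for all N ≥ 7.
Hence the smallest such n_0 is 7.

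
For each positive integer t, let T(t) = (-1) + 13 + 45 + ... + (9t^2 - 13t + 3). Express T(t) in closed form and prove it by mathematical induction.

We claim T(t) = t(3t^2 - 2t - 2) for all t ≥ 1.
Base case (t = 1): T(1) = -1, and the closed form gives -1. They agree.
For the inductive step, assume it holds for an arbitrary r ≥ 1, so T(r) = r(3r^2 - 2r - 2).
Then T(r+1) = T(r) + (9r^2 + 5r - 1) = (r(3r^2 - 2r - 2)) + (9r^2 + 5r - 1).
Simplifying, T(r+1) = (r + 1)(3r^2 + 4r - 1) = (r+1)(3(r+1)^2 - 2(r+1) - 2),
which is the closed form with t = r+1.
This completes the induction.

T(t) = t(3t^2 - 2t - 2)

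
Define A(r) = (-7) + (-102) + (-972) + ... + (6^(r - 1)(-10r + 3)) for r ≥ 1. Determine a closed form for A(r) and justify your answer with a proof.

We claim A(r) = 6^r(-2r + 1) - 1 for all r ≥ 1.
Base case (r = 1): A(1) = -7, and the closed form gives -7. They agree.
Suppose the result is true for r = i, so A(i) = 6^i(-2i + 1) - 1.
Then A(i+1) = A(i) + (6^i(-10i - 7)) = (6^i(-2i + 1) - 1) + (6^i(-10i - 7)).
Simplifying, A(i+1) = -12·6^i·i - 6·6^i - 1 = 6^(i+1)(-2(i+1) + 1) - 1,
which is the closed form with r = i+1.
Hence, by induction on r, the claim holds for every r ≥ 1.

A(r) = 6^r(-2r + 1) - 1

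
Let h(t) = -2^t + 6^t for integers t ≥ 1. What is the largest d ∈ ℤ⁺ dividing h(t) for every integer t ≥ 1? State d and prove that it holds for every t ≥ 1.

d = 4

Computing the first values: h(1) = 4 and h(2) = 32; gcd(4, 32) = 4, so d ≤ 4.
We prove 4 | -2^t + 6^t for all t ≥ 1 by induction on t.
Base case (t = 1): h(1) = 4 = 4·(1), so 4 | h(1).
For the inductive step, assume it holds for an arbitrary p ≥ 1, i.e. 4 | h(p). Then
6^{p+1} − 2^{p+1} = 6·6^p − 2·2^p = 6·(6^p − 2^p) + (4)·2^p. The first term is divisible by 4 by the inductive hypothesis, and the second term (4)·2^p is divisible by 4 since 4 | 4. Hence 4 | h(p+1).
By the principle of mathematical induction, the result holds for all t ≥ 1.
Therefore the largest such d is 4.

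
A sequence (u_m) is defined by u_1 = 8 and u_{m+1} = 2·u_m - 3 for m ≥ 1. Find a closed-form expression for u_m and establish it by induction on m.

u_m = 5·2^(m - 1) + 3

Computing the first terms: u_1 = 8, u_2 = 13, u_3 = 23. This suggests u_m = 5·2^(m - 1) + 3.
For the base case m = 1: the formula gives 8 = 8 = u_1.
Inductive step: suppose the statement holds for some i ≥ 1, so u_i = 5·2^(i - 1) + 3.
Then u_{i+1} = 2·u_i - 3 = 2·(5·2^(i - 1) + 3) - 3 = 5·2^i + 3 = 5·2^((i+1) - 1) + 3,
which is the claimed formula at m = i+1.
By the principle of mathematical induction, the result holds for all m ≥ 1.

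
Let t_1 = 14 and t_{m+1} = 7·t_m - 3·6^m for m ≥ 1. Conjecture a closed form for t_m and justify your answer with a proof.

t_m = 3·6^m - 4·7^(m - 1)

Computing the first terms: t_1 = 14, t_2 = 80, t_3 = 452. This suggests t_m = 3·6^m - 4·7^(m - 1).
Base step (m = 1): the formula gives 14 = 14 = t_1.
Suppose the result is true for m = i, so t_i = 3·6^i - 4·7^(i - 1).
Then t_{i+1} = 7·t_i - 3·6^i = 7·(3·6^i - 4·7^(i - 1)) - 3·6^i = 3·6^(i + 1) - 4·7^i = 3·6^(i+1) - 4·7^((i+1) - 1),
which is the claimed formula at m = i+1.
By the principle of mathematical induction, the result holds for all m ≥ 1.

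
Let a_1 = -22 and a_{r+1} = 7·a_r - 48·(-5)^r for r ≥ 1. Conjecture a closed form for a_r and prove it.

a_r = 4(-5)^r - 2·7^(r - 1)

Computing the first terms: a_1 = -22, a_2 = 86, a_3 = -598. This suggests a_r = 4(-5)^r - 2·7^(r - 1).
Base step (r = 1): the formula gives -22 = -22 = a_1.
Suppose the result is true for r = m, so a_m = 4(-5)^m - 2·7^(m - 1).
Then a_{m+1} = 7·a_m - 48·(-5)^m = 7·(4(-5)^m - 2·7^(m - 1)) - 48·(-5)^m = 4(-5)^(m + 1) - 2·7^m = 4(-5)^(m+1) - 2·7^((m+1) - 1),
which is the claimed formula at r = m+1.
By induction, the statement is established for all r ≥ 1.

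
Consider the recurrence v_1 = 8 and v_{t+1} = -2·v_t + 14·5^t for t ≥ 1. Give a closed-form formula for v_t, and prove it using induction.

v_t = (-2)^t + 2·5^t

Computing the first terms: v_1 = 8, v_2 = 54, v_3 = 242. This suggests v_t = (-2)^t + 2·5^t.
Base step (t = 1): the formula gives 8 = 8 = v_1.
Suppose the result is true for t = k, so v_k = (-2)^k + 2·5^k.
Then v_{k+1} = -2·v_k + 14·5^k = -2·((-2)^k + 2·5^k) + 14·5^k = (-2)^(k + 1) + 2·5^(k + 1),
which is the claimed formula at t = k+1.
By the principle of mathematical induction, the result holds for all t ≥ 1.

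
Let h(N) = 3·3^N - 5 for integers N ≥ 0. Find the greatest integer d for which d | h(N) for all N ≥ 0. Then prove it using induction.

d = 2

Computing the first values: h(0) = -2 and h(1) = 4; gcd(-2, 4) = 2, so d ≤ 2.
We prove 2 | 3·3^N - 5 for all N ≥ 0 by induction on N.
When N = 0: h(0) = -2 = 2·(-1), so 2 | h(0).
Inductive step: suppose the statement holds for some k ≥ 0, i.e. 2 | h(k). Then
h(k+1) = 3·3^(k+1) - 5 = 3·(3·3^k - 5) + 10 = 3·h(k) + 10. The first term is divisible by 2 by the inductive hypothesis, and 10 is divisible by 2. Hence 2 | h(k+1).
Hence, by induction on N, the claim holds for every N ≥ 0.
Therefore the largest such d is 2.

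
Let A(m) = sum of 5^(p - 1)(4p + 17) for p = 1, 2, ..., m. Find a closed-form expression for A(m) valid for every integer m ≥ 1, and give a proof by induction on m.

A(m) = 5^m(m + 4) - 4

We claim A(m) = 5^m(m + 4) - 4 for all m ≥ 1.
Base step (m = 1): A(1) = 21, and the closed form gives 21. They agree.
Suppose the result is true for m = p, so A(p) = 5^p(p + 4) - 4.
Then A(p+1) = A(p) + (5^p(4p + 21)) = (5^p(p + 4) - 4) + (5^p(4p + 21)).
Simplifying, A(p+1) = 5^(p + 1)p + 5^(p + 2) - 4 = 5^(p+1)((p+1) + 4) - 4,
which is the closed form with m = p+1.
By induction, the statement is established for all m ≥ 1.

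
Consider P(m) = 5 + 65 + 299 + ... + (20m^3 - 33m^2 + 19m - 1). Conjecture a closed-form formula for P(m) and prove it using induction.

We claim P(m) = m(5m^3 - m^2 - 2m + 3) for all m ≥ 1.
When m = 1: P(1) = 5, and the closed form gives 5. They agree.
For the inductive step, assume it holds for an arbitrary k ≥ 1, so P(k) = k(5k^3 - k^2 - 2k + 3).
Then P(k+1) = P(k) + (20k^3 + 27k^2 + 13k + 5) = (k(5k^3 - k^2 - 2k + 3)) + (20k^3 + 27k^2 + 13k + 5).
Simplifying, P(k+1) = (k + 1)(5k^3 + 14k^2 + 11k + 5) = (k+1)(5(k+1)^3 - (k+1)^2 - 2(k+1) + 3),
which is the closed form with m = k+1.
By the principle of mathematical induction, the result holds for all m ≥ 1.

P(m) = m(5m^3 - m^2 - 2m + 3)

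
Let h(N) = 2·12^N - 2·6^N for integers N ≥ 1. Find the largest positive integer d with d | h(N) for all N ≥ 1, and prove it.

d = 12

Computing the first values: h(1) = 12 and h(2) = 216; gcd(12, 216) = 12, so d ≤ 12.
We prove 12 | 2·12^N - 2·6^N for all N ≥ 1 by induction on N.
When N = 1: h(1) = 12 = 12·(1), so 12 | h(1).
Inductive step: assume the claim holds for N = p, i.e. 12 | h(p). Then
h(p+1) − 12·h(p) = (2·12^(p+1) - 2·6^(p+1)) − 12·(2·12^p - 2·6^p) = (-2)·6^p·(6 − 12) = (12)·6^p. Since 12 | h(p) by the inductive hypothesis, 12 | 12·h(p); and 12 | 12 since 12 = 12·1. Therefore 12 | h(p+1).
By induction, the statement is established for all N ≥ 1.
Therefore the largest such d is 12.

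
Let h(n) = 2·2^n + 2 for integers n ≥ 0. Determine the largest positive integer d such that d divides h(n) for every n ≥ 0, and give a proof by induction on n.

Computing the first values: h(0) = 4 and h(1) = 6; gcd(4, 6) = 2, so d ≤ 2.
We prove 2 | 2·2^n + 2 for all n ≥ 0 by induction on n.
For the base case n = 0: h(0) = 4 = 2·(2), so 2 | h(0).
For the inductive step, assume it holds for an arbitrary j ≥ 0, i.e. 2 | h(j). Then
h(j+1) = 2·2^(j+1) + 2 = 2·(2·2^j + 2) - 2 = 2·h(j) - 2. The first term is divisible by 2 by the inductive hypothesis, and -2 is divisible by 2. Hence 2 | h(j+1).
By the principle of mathematical induction, the result holds for all n ≥ 0.
Therefore the largest such d is 2.

d = 2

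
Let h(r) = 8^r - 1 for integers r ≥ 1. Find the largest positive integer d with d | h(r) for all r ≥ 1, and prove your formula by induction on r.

d = 7

Computing the first values: h(1) = 7 and h(2) = 63; gcd(7, 63) = 7, so d ≤ 7.
We prove 7 | 8^r - 1 for all r ≥ 1 by induction on r.
Base case (r = 1): h(1) = 7 = 7·(1), so 7 | h(1).
For the inductive step, assume it holds for an arbitrary k ≥ 1, i.e. 7 | h(k). Then
8^{k+1} − 1^{k+1} = 8·8^k − 1·1^k = 8·(8^k − 1^k) + (7)·1^k. The first term is divisible by 7 by the inductive hypothesis, and the second term (7)·1^k is divisible by 7 since 7 | 7. Hence 7 | h(k+1).
By the principle of mathematical induction, the result holds for all r ≥ 1.
Therefore the largest such d is 7.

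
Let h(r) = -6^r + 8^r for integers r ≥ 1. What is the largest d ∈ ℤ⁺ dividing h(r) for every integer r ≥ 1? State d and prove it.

Computing the first values: h(1) = 2 and h(2) = 28; gcd(2, 28) = 2, so d ≤ 2.
We prove 2 | -6^r + 8^r for all r ≥ 1 by induction on r.
For the base case r = 1: h(1) = 2 = 2·(1), so 2 | h(1).
Suppose the result is true for r = k, i.e. 2 | h(k). Then
8^{k+1} − 6^{k+1} = 8·8^k − 6·6^k = 8·(8^k − 6^k) + (2)·6^k. The first term is divisible by 2 by the inductive hypothesis, and the second term (2)·6^k is divisible by 2 since 2 | 2. Hence 2 | h(k+1).
By the principle of mathematical induction, the result holds for all r ≥ 1.
Therefore the largest such d is 2.

d = 2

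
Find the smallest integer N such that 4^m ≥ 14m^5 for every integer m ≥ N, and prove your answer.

N = 11

At m = 10: 1048576 < 1400000, so the inequality fails and N ≥ 11. We prove 4^m ≥ 14m^5 for all m ≥ 11.
For the base case m = 11: 4^m = 4194304 and 14m^5 = 2254714, so 4194304 ≥ 2254714.
Inductive step: suppose the statement holds for some k ≥ 11, so 4^k ≥ 14k^5.
Then 4^(k + 1) = 4·(4^k) ≥ 4·(14k^5).
Also, for k ≥ 11 we have 4·(14k^5) ≥ 14(k+1)^5, since 4 ≥ (1 + 1/k)^5 for all k ≥ 11.
Combining, 4^(k + 1) ≥ 14(k+1)^5.
By induction, the statement is established for all m ≥ 11.
Hence the smallest such N is 11.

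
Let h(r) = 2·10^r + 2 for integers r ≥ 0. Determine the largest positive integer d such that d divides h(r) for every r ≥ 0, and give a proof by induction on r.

d = 2

Computing the first values: h(0) = 4 and h(1) = 22; gcd(4, 22) = 2, so d ≤ 2.
We prove 2 | 2·10^r + 2 for all r ≥ 0 by induction on r.
When r = 0: h(0) = 4 = 2·(2), so 2 | h(0).
Suppose the result is true for r = m, i.e. 2 | h(m). Then
h(m+1) = 2·10^(m+1) + 2 = 10·(2·10^m + 2) - 18 = 10·h(m) - 18. The first term is divisible by 2 by the inductive hypothesis, and -18 is divisible by 2. Hence 2 | h(m+1).
By induction, the statement is established for all r ≥ 0.
Therefore the largest such d is 2.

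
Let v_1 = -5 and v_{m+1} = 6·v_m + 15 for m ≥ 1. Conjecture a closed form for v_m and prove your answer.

Computing the first terms: v_1 = -5, v_2 = -15, v_3 = -75. This suggests v_m = -2·6^(m - 1) - 3.
Base step (m = 1): the formula gives -5 = -5 = v_1.
For the inductive step, assume it holds for an arbitrary p ≥ 1, so v_p = -2·6^(p - 1) - 3.
Then v_{p+1} = 6·v_p + 15 = 6·(-2·6^(p - 1) - 3) + 15 = -2·6^p - 3 = -2·6^((p+1) - 1) - 3,
which is the claimed formula at m = p+1.
By induction, the statement is established for all m ≥ 1.

v_m = -2·6^(m - 1) - 3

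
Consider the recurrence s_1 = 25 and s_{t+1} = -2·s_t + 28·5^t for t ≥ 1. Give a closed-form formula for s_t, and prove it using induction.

s_t = 5(-2)^(t - 1) + 4·5^t

Computing the first terms: s_1 = 25, s_2 = 90, s_3 = 520. This suggests s_t = 5(-2)^(t - 1) + 4·5^t.
Base step (t = 1): the formula gives 25 = 25 = s_1.
Suppose the result is true for t = r, so s_r = 5(-2)^(r - 1) + 4·5^r.
Then s_{r+1} = -2·s_r + 28·5^r = -2·(5(-2)^(r - 1) + 4·5^r) + 28·5^r = 5(-2)^r + 4·5^(r + 1) = 5(-2)^((r+1) - 1) + 4·5^(r+1),
which is the claimed formula at t = r+1.
This completes the induction.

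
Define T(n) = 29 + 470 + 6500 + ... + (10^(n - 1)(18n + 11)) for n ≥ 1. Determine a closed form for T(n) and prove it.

T(n) = 10^n(2n + 1) - 1

We claim T(n) = 10^n(2n + 1) - 1 for all n ≥ 1.
For the base case n = 1: T(1) = 29, and the closed form gives 29. They agree.
For the inductive step, assume it holds for an arbitrary r ≥ 1, so T(r) = 10^r(2r + 1) - 1.
Then T(r+1) = T(r) + (10^r(18r + 29)) = (10^r(2r + 1) - 1) + (10^r(18r + 29)).
Simplifying, T(r+1) = 20·10^r·r + 30·10^r - 1 = 10^(r+1)(2(r+1) + 1) - 1,
which is the closed form with n = r+1.
This completes the induction.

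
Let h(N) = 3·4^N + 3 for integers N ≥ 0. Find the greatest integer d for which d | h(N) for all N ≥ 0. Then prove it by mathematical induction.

d = 3

Computing the first values: h(0) = 6 and h(1) = 15; gcd(6, 15) = 3, so d ≤ 3.
We prove 3 | 3·4^N + 3 for all N ≥ 0 by induction on N.
Base case (N = 0): h(0) = 6 = 3·(2), so 3 | h(0).
Suppose the result is true for N = r, i.e. 3 | h(r). Then
h(r+1) = 3·4^(r+1) + 3 = 4·(3·4^r + 3) - 9 = 4·h(r) - 9. The first term is divisible by 3 by the inductive hypothesis, and -9 is divisible by 3. Hence 3 | h(r+1).
This completes the induction.
Therefore the largest such d is 3.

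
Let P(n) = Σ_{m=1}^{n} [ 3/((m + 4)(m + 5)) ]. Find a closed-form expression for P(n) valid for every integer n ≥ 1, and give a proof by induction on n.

We claim P(n) = 3n/(5(n + 5)) for all n ≥ 1.
For the base case n = 1: P(1) = 1/10, and the closed form gives 1/10. They agree.
Suppose the result is true for n = m, so P(m) = 3m/(5(m + 5)).
Then P(m+1) = P(m) + (3/((m + 5)(m + 6))) = (3m/(5(m + 5))) + (3/((m + 5)(m + 6))).
Simplifying, P(m+1) = 3(m + 1)/(5(m + 6)) = 3(m+1)/(5((m+1) + 5)),
which is the closed form with n = m+1.
This completes the induction.

P(n) = 3n/(5(n + 5))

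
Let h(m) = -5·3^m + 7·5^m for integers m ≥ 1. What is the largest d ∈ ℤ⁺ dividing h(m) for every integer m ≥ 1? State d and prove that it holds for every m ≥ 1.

Computing the first values: h(1) = 20 and h(2) = 130; gcd(20, 130) = 10, so d ≤ 10.
We prove 10 | -5·3^m + 7·5^m for all m ≥ 1 by induction on m.
Base step (m = 1): h(1) = 20 = 10·(2), so 10 | h(1).
Inductive step: suppose the statement holds for some r ≥ 1, i.e. 10 | h(r). Then
h(r+1) − 5·h(r) = (-5·3^(r+1) + 7·5^(r+1)) − 5·(-5·3^r + 7·5^r) = (-5)·3^r·(3 − 5) = (10)·3^r. Since 10 | h(r) by the inductive hypothesis, 10 | 5·h(r); and 10 | 10 since 10 = 10·1. Therefore 10 | h(r+1).
This completes the induction.
Therefore the largest such d is 10.

d = 10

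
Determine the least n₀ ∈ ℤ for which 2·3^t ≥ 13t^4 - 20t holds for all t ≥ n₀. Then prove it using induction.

At t = 10: 118098 < 129800, so the inequality fails and n₀ ≥ 11. We prove 2·3^t ≥ 13t^4 - 20t for all t ≥ 11.
For the base case t = 11: 2·3^t = 354294 and 13t^4 - 20t = 190113, so 354294 ≥ 190113.
Inductive step: assume the claim holds for t = k, so 2·3^k ≥ 13k^4 - 20k.
Then 2·3^(k + 1) = 3·(2·3^k) ≥ 3·(13k^4 - 20k).
Also, for k ≥ 11 we have 3·(13k^4 - 20k) ≥ 13(k+1)^4 - 20(k+1), since 3·(13k^4 - 20k) − (13(k+1)^4 - 20(k+1)) = 26k^4 - 52k^3 - 78k^2 - 92k + 7, which is nonnegative for all k ≥ 11.
Combining, 2·3^(k + 1) ≥ 13(k+1)^4 - 20(k+1).
This completes the induction.
Hence the smallest such n₀ is 11.

n₀ = 11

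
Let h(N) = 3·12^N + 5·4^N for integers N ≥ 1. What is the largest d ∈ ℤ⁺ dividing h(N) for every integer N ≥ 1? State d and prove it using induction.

d = 8

Computing the first values: h(1) = 56 and h(2) = 512; gcd(56, 512) = 8, so d ≤ 8.
We prove 8 | 3·12^N + 5·4^N for all N ≥ 1 by induction on N.
For the base case N = 1: h(1) = 56 = 8·(7), so 8 | h(1).
Inductive step: suppose the statement holds for some k ≥ 1, i.e. 8 | h(k). Then
h(k+1) − 12·h(k) = (3·12^(k+1) + 5·4^(k+1)) − 12·(3·12^k + 5·4^k) = (5)·4^k·(4 − 12) = (-40)·4^k. Since 8 | h(k) by the inductive hypothesis, 8 | 12·h(k); and 8 | -40 since -40 = 8·-5. Therefore 8 | h(k+1).
Hence, by induction on N, the claim holds for every N ≥ 1.
Therefore the largest such d is 8.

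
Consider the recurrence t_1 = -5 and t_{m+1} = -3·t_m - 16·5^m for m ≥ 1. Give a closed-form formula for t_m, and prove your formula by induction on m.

Computing the first terms: t_1 = -5, t_2 = -65, t_3 = -205. This suggests t_m = 5(-3)^(m - 1) - 2·5^m.
When m = 1: the formula gives -5 = -5 = t_1.
Suppose the result is true for m = i, so t_i = 5(-3)^(i - 1) - 2·5^i.
Then t_{i+1} = -3·t_i - 16·5^i = -3·(5(-3)^(i - 1) - 2·5^i) - 16·5^i = 5(-3)^i - 2·5^(i + 1) = 5(-3)^((i+1) - 1) - 2·5^(i+1),
which is the claimed formula at m = i+1.
By induction, the statement is established for all m ≥ 1.

t_m = 5(-3)^(m - 1) - 2·5^m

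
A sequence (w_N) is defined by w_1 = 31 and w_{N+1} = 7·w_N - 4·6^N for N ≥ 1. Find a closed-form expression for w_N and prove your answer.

Computing the first terms: w_1 = 31, w_2 = 193, w_3 = 1207. This suggests w_N = 4·6^N + 7^N.
For the base case N = 1: the formula gives 31 = 31 = w_1.
For the inductive step, assume it holds for an arbitrary k ≥ 1, so w_k = 4·6^k + 7^k.
Then w_{k+1} = 7·w_k - 4·6^k = 7·(4·6^k + 7^k) - 4·6^k = 4·6^(k + 1) + 7^(k + 1),
which is the claimed formula at N = k+1.
This completes the induction.

w_N = 4·6^N + 7^N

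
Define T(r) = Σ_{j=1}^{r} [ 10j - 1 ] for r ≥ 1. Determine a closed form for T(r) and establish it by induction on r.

We claim T(r) = r(5r + 4) for all r ≥ 1.
Base case (r = 1): T(1) = 9, and the closed form gives 9. They agree.
Inductive step: assume the claim holds for r = j, so T(j) = j(5j + 4).
Then T(j+1) = T(j) + (10j + 9) = (j(5j + 4)) + (10j + 9).
Simplifying, T(j+1) = (j + 1)(5j + 9) = (j+1)(5(j+1) + 4),
which is the closed form with r = j+1.
By induction, the statement is established for all r ≥ 1.

T(r) = r(5r + 4)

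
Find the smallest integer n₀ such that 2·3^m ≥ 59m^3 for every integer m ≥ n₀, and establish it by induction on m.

At m = 9: 39366 < 43011, so the inequality fails and n₀ ≥ 10. We prove 2·3^m ≥ 59m^3 for all m ≥ 10.
Base step (m = 10): 2·3^m = 118098 and 59m^3 = 59000, so 118098 ≥ 59000.
For the inductive step, assume it holds for an arbitrary p ≥ 10, so 2·3^p ≥ 59p^3.
Then 2·3^(p + 1) = 3·(2·3^p) ≥ 3·(59p^3).
Also, for p ≥ 10 we have 3·(59p^3) ≥ 59(p+1)^3, since 3 ≥ (1 + 1/p)^3 for all p ≥ 10.
Combining, 2·3^(p + 1) ≥ 59(p+1)^3.
This completes the induction.
Hence the smallest such n₀ is 10.

n₀ = 10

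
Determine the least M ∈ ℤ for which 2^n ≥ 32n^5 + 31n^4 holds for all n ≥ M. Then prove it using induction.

M = 30

At n = 29: 536870912 < 678282479, so the inequality fails and M ≥ 30. We prove 2^n ≥ 32n^5 + 31n^4 for all n ≥ 30.
Base case (n = 30): 2^n = 1073741824 and 32n^5 + 31n^4 = 802710000, so 1073741824 ≥ 802710000.
For the inductive step, assume it holds for an arbitrary p ≥ 30, so 2^p ≥ 32p^5 + 31p^4.
Then 2^(p + 1) = 2·(2^p) ≥ 2·(32p^5 + 31p^4).
Also, for p ≥ 30 we have 2·(32p^5 + 31p^4) ≥ 32(p+1)^5 + 31(p+1)^4, since 2·(32p^5 + 31p^4) − (32(p+1)^5 + 31(p+1)^4) = 32p^5 - 129p^4 - 444p^3 - 506p^2 - 284p - 63, which is nonnegative for all p ≥ 30.
Combining, 2^(p + 1) ≥ 32(p+1)^5 + 31(p+1)^4.
By the principle of mathematical induction, the result holds for all n ≥ 30.
Hence the smallest such M is 30.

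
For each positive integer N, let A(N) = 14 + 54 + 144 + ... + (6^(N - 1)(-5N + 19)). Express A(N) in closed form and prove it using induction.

A(N) = 6^N(-N + 4) - 4

We claim A(N) = 6^N(-N + 4) - 4 for all N ≥ 1.
When N = 1: A(1) = 14, and the closed form gives 14. They agree.
Inductive step: assume the claim holds for N = p, so A(p) = 6^p(-p + 4) - 4.
Then A(p+1) = A(p) + (6^p(-5p + 14)) = (6^p(-p + 4) - 4) + (6^p(-5p + 14)).
Simplifying, A(p+1) = -6·6^p·p + 18·6^p - 4 = 6^(p+1)(-(p+1) + 4) - 4,
which is the closed form with N = p+1.
Hence, by induction on N, the claim holds for every N ≥ 1.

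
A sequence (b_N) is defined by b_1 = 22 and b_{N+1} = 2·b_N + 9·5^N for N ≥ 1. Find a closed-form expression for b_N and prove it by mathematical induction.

Computing the first terms: b_1 = 22, b_2 = 89, b_3 = 403. This suggests b_N = 7·2^(N - 1) + 3·5^N.
Base case (N = 1): the formula gives 22 = 22 = b_1.
Inductive step: assume the claim holds for N = p, so b_p = 7·2^(p - 1) + 3·5^p.
Then b_{p+1} = 2·b_p + 9·5^p = 2·(7·2^(p - 1) + 3·5^p) + 9·5^p = 7·2^p + 3·5^(p + 1) = 7·2^((p+1) - 1) + 3·5^(p+1),
which is the claimed formula at N = p+1.
This completes the induction.

b_N = 7·2^(N - 1) + 3·5^N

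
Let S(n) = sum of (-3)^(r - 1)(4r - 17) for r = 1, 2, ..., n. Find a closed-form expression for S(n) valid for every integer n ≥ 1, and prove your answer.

S(n) = (-3)^n(-n + 4) - 4

We claim S(n) = (-3)^n(-n + 4) - 4 for all n ≥ 1.
When n = 1: S(1) = -13, and the closed form gives -13. They agree.
For the inductive step, assume it holds for an arbitrary r ≥ 1, so S(r) = (-3)^r(-r + 4) - 4.
Then S(r+1) = S(r) + ((-3)^r(4r - 13)) = ((-3)^r(-r + 4) - 4) + ((-3)^r(4r - 13)).
Simplifying, S(r+1) = 3(-3)^r·r - 9(-3)^r - 4 = (-3)^(r+1)(-(r+1) + 4) - 4,
which is the closed form with n = r+1.
Hence, by induction on n, the claim holds for every n ≥ 1.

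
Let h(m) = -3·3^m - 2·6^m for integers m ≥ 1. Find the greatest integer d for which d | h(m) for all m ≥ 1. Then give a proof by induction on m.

Computing the first values: h(1) = -21 and h(2) = -99; gcd(-21, -99) = 3, so d ≤ 3.
We prove 3 | -3·3^m - 2·6^m for all m ≥ 1 by induction on m.
Base case (m = 1): h(1) = -21 = 3·(-7), so 3 | h(1).
Inductive step: assume the claim holds for m = i, i.e. 3 | h(i). Then
h(i+1) − 6·h(i) = (-3·3^(i+1) - 2·6^(i+1)) − 6·(-3·3^i - 2·6^i) = (-3)·3^i·(3 − 6) = (9)·3^i. Since 3 | h(i) by the inductive hypothesis, 3 | 6·h(i); and 3 | 9 since 9 = 3·3. Therefore 3 | h(i+1).
This completes the induction.
Therefore the largest such d is 3.

d = 3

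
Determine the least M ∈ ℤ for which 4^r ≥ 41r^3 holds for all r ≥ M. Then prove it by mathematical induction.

M = 7

At r = 6: 4096 < 8856, so the inequality fails and M ≥ 7. We prove 4^r ≥ 41r^3 for all r ≥ 7.
For the base case r = 7: 4^r = 16384 and 41r^3 = 14063, so 16384 ≥ 14063.
For the inductive step, assume it holds for an arbitrary m ≥ 7, so 4^m ≥ 41m^3.
Then 4^(m + 1) = 4·(4^m) ≥ 4·(41m^3).
Also, for m ≥ 7 we have 4·(41m^3) ≥ 41(m+1)^3, since 4 ≥ (1 + 1/m)^3 for all m ≥ 7.
Combining, 4^(m + 1) ≥ 41(m+1)^3.
This completes the induction.
Hence the smallest such M is 7.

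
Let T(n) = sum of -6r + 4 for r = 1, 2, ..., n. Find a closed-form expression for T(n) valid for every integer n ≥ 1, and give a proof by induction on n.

T(n) = -n(3n - 1)

We claim T(n) = -n(3n - 1) for all n ≥ 1.
Base step (n = 1): T(1) = -2, and the closed form gives -2. They agree.
For the inductive step, assume it holds for an arbitrary r ≥ 1, so T(r) = r(-3r + 1).
Then T(r+1) = T(r) + (-6r - 2) = (r(-3r + 1)) + (-6r - 2).
Simplifying, T(r+1) = -(r + 1)(3r + 2) = -(r+1)(3(r+1) - 1),
which is the closed form with n = r+1.
By induction, the statement is established for all n ≥ 1.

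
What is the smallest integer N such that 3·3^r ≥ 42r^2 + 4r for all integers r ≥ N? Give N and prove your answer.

At r = 5: 729 < 1070, so the inequality fails and N ≥ 6. We prove 3·3^r ≥ 42r^2 + 4r for all r ≥ 6.
Base case (r = 6): 3·3^r = 2187 and 42r^2 + 4r = 1536, so 2187 ≥ 1536.
For the inductive step, assume it holds for an arbitrary k ≥ 6, so 3·3^k ≥ 42k^2 + 4k.
Then 3·3^(k + 1) = 3·(3·3^k) ≥ 3·(42k^2 + 4k).
Also, for k ≥ 6 we have 3·(42k^2 + 4k) ≥ 42(k+1)^2 + 4(k+1), since 3·(42k^2 + 4k) − (42(k+1)^2 + 4(k+1)) = 84k^2 - 76k - 46, which is nonnegative for all k ≥ 6.
Combining, 3·3^(k + 1) ≥ 42(k+1)^2 + 4(k+1).
This completes the induction.
Hence the smallest such N is 6.

N = 6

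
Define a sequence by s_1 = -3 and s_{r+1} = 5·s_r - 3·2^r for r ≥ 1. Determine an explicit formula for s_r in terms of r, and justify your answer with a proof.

s_r = 2^r - 5^r

Computing the first terms: s_1 = -3, s_2 = -21, s_3 = -117. This suggests s_r = 2^r - 5^r.
Base case (r = 1): the formula gives -3 = -3 = s_1.
Inductive step: suppose the statement holds for some i ≥ 1, so s_i = 2^i - 5^i.
Then s_{i+1} = 5·s_i - 3·2^i = 5·(2^i - 5^i) - 3·2^i = 2^(i + 1) - 5^(i + 1),
which is the claimed formula at r = i+1.
By the principle of mathematical induction, the result holds for all r ≥ 1.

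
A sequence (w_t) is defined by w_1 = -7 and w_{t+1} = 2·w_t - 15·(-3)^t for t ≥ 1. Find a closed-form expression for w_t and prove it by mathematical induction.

Computing the first terms: w_1 = -7, w_2 = 31, w_3 = -73. This suggests w_t = -(-3)^(t + 1) + 2^t.
Base case (t = 1): the formula gives -7 = -7 = w_1.
Inductive step: suppose the statement holds for some r ≥ 1, so w_r = -(-3)^(r + 1) + 2^r.
Then w_{r+1} = 2·w_r - 15·(-3)^r = 2·(-(-3)^(r + 1) + 2^r) - 15·(-3)^r = -(-3)^(r + 2) + 2^(r + 1) = -(-3)^((r+1) + 1) + 2^(r+1),
which is the claimed formula at t = r+1.
By the principle of mathematical induction, the result holds for all t ≥ 1.

w_t = -(-3)^(t + 1) + 2^t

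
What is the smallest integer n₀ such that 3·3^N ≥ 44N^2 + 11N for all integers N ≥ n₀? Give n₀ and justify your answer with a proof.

At N = 5: 729 < 1155, so the inequality fails and n₀ ≥ 6. We prove 3·3^N ≥ 44N^2 + 11N for all N ≥ 6.
Base step (N = 6): 3·3^N = 2187 and 44N^2 + 11N = 1650, so 2187 ≥ 1650.
Inductive step: assume the claim holds for N = p, so 3·3^p ≥ 44p^2 + 11p.
Then 3·3^(p + 1) = 3·(3·3^p) ≥ 3·(44p^2 + 11p).
Also, for p ≥ 6 we have 3·(44p^2 + 11p) ≥ 44(p+1)^2 + 11(p+1), since 3·(44p^2 + 11p) − (44(p+1)^2 + 11(p+1)) = 88p^2 - 66p - 55, which is nonnegative for all p ≥ 6.
Combining, 3·3^(p + 1) ≥ 44(p+1)^2 + 11(p+1).
By the principle of mathematical induction, the result holds for all N ≥ 6.
Hence the smallest such n₀ is 6.

n₀ = 6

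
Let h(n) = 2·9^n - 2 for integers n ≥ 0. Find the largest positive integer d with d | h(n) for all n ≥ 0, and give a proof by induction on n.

d = 16

Computing the first values: h(0) = 0 and h(1) = 16; gcd(0, 16) = 16, so d ≤ 16.
We prove 16 | 2·9^n - 2 for all n ≥ 0 by induction on n.
Base step (n = 0): h(0) = 0 = 16·(0), so 16 | h(0).
Inductive step: assume the claim holds for n = j, i.e. 16 | h(j). Then
h(j+1) = 2·9^(j+1) - 2 = 9·(2·9^j - 2) + 16 = 9·h(j) + 16. The first term is divisible by 16 by the inductive hypothesis, and 16 is divisible by 16. Hence 16 | h(j+1).
This completes the induction.
Therefore the largest such d is 16.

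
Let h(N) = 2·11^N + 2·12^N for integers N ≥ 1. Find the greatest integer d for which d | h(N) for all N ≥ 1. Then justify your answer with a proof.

d = 2

Computing the first values: h(1) = 46 and h(2) = 530; gcd(46, 530) = 2, so d ≤ 2.
We prove 2 | 2·11^N + 2·12^N for all N ≥ 1 by induction on N.
When N = 1: h(1) = 46 = 2·(23), so 2 | h(1).
Inductive step: assume the claim holds for N = p, i.e. 2 | h(p). Then
h(p+1) − 12·h(p) = (2·11^(p+1) + 2·12^(p+1)) − 12·(2·11^p + 2·12^p) = (2)·11^p·(11 − 12) = (-2)·11^p. Since 2 | h(p) by the inductive hypothesis, 2 | 12·h(p); and 2 | -2 since -2 = 2·-1. Therefore 2 | h(p+1).
This completes the induction.
Therefore the largest such d is 2.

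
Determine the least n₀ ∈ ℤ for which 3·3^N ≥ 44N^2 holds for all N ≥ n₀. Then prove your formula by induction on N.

At N = 5: 729 < 1100, so the inequality fails and n₀ ≥ 6. We prove 3·3^N ≥ 44N^2 for all N ≥ 6.
Base case (N = 6): 3·3^N = 2187 and 44N^2 = 1584, so 2187 ≥ 1584.
Suppose the result is true for N = m, so 3·3^m ≥ 44m^2.
Then 3·3^(m + 1) = 3·(3·3^m) ≥ 3·(44m^2).
Also, for m ≥ 6 we have 3·(44m^2) ≥ 44(m+1)^2, since 3 ≥ (1 + 1/m)^2 for all m ≥ 6.
Combining, 3·3^(m + 1) ≥ 44(m+1)^2.
By the principle of mathematical induction, the result holds for all N ≥ 6.
Hence the smallest such n₀ is 6.

n₀ = 6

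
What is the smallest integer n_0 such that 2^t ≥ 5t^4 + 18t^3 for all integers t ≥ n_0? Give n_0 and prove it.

At t = 19: 524288 < 775067, so the inequality fails and n_0 ≥ 20. We prove 2^t ≥ 5t^4 + 18t^3 for all t ≥ 20.
For the base case t = 20: 2^t = 1048576 and 5t^4 + 18t^3 = 944000, so 1048576 ≥ 944000.
Inductive step: suppose the statement holds for some i ≥ 20, so 2^i ≥ 5i^4 + 18i^3.
Then 2^(i + 1) = 2·(2^i) ≥ 2·(5i^4 + 18i^3).
Also, for i ≥ 20 we have 2·(5i^4 + 18i^3) ≥ 5(i+1)^4 + 18(i+1)^3, since 2·(5i^4 + 18i^3) − (5(i+1)^4 + 18(i+1)^3) = 5i^4 - 2i^3 - 84i^2 - 74i - 23, which is nonnegative for all i ≥ 20.
Combining, 2^(i + 1) ≥ 5(i+1)^4 + 18(i+1)^3.
By the principle of mathematical induction, the result holds for all t ≥ 20.
Hence the smallest such n_0 is 20.

n_0 = 20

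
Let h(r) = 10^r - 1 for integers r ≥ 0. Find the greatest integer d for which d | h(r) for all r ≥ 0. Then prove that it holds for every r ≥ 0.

Computing the first values: h(0) = 0 and h(1) = 9; gcd(0, 9) = 9, so d ≤ 9.
We prove 9 | 10^r - 1 for all r ≥ 0 by induction on r.
When r = 0: h(0) = 0 = 9·(0), so 9 | h(0).
Inductive step: suppose the statement holds for some i ≥ 0, i.e. 9 | h(i). Then
h(i+1) = 10^(i+1) - 1 = 10·(10^i - 1) + 9 = 10·h(i) + 9. The first term is divisible by 9 by the inductive hypothesis, and 9 is divisible by 9. Hence 9 | h(i+1).
By the principle of mathematical induction, the result holds for all r ≥ 0.
Therefore the largest such d is 9.

d = 9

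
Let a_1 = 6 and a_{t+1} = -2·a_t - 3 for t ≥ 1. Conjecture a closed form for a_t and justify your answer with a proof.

Computing the first terms: a_1 = 6, a_2 = -15, a_3 = 27. This suggests a_t = 7(-2)^(t - 1) - 1.
Base case (t = 1): the formula gives 6 = 6 = a_1.
Inductive step: suppose the statement holds for some p ≥ 1, so a_p = 7(-2)^(p - 1) - 1.
Then a_{p+1} = -2·a_p - 3 = -2·(7(-2)^(p - 1) - 1) - 3 = 7(-2)^p - 1 = 7(-2)^((p+1) - 1) - 1,
which is the claimed formula at t = p+1.
By induction, the statement is established for all t ≥ 1.

a_t = 7(-2)^(t - 1) - 1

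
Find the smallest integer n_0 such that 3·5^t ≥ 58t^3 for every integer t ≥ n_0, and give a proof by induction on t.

At t = 4: 1875 < 3712, so the inequality fails and n_0 ≥ 5. We prove 3·5^t ≥ 58t^3 for all t ≥ 5.
Base case (t = 5): 3·5^t = 9375 and 58t^3 = 7250, so 9375 ≥ 7250.
Inductive step: suppose the statement holds for some m ≥ 5, so 3·5^m ≥ 58m^3.
Then 3·5^(m + 1) = 5·(3·5^m) ≥ 5·(58m^3).
Also, for m ≥ 5 we have 5·(58m^3) ≥ 58(m+1)^3, since 5 ≥ (1 + 1/m)^3 for all m ≥ 5.
Combining, 3·5^(m + 1) ≥ 58(m+1)^3.
By induction, the statement is established for all t ≥ 5.
Hence the smallest such n_0 is 5.

n_0 = 5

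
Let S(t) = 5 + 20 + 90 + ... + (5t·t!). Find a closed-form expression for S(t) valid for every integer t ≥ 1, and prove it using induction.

S(t) = 5(t + 1)! - 5

We claim S(t) = 5(t + 1)! - 5 for all t ≥ 1.
Base case (t = 1): S(1) = 5, and the closed form gives 5. They agree.
Inductive step: suppose the statement holds for some p ≥ 1, so S(p) = 5(p + 1)! - 5.
Then S(p+1) = S(p) + (5(p + 1)(p + 1)!) = (5(p + 1)! - 5) + (5(p + 1)(p + 1)!).
Simplifying, S(p+1) = 5((p+1) + 1)! - 5,
which is the closed form with t = p+1.
By induction, the statement is established for all t ≥ 1.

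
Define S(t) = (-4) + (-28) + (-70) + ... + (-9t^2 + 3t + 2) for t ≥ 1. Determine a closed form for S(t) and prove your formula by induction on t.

We claim S(t) = -t(3t^2 + 3t - 2) for all t ≥ 1.
For the base case t = 1: S(1) = -4, and the closed form gives -4. They agree.
Inductive step: assume the claim holds for t = r, so S(r) = r(-3r^2 - 3r + 2).
Then S(r+1) = S(r) + (3r - 9(r + 1)^2 + 5) = (r(-3r^2 - 3r + 2)) + (3r - 9(r + 1)^2 + 5).
Simplifying, S(r+1) = -(r + 1)(3r^2 + 9r + 4) = -(r+1)(3(r+1)^2 + 3(r+1) - 2),
which is the closed form with t = r+1.
This completes the induction.

S(t) = -t(3t^2 + 3t - 2)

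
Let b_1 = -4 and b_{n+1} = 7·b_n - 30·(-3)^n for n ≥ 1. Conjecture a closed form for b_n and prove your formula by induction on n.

Computing the first terms: b_1 = -4, b_2 = 62, b_3 = 164. This suggests b_n = -(-3)^(n + 1) + 5·7^(n - 1).
For the base case n = 1: the formula gives -4 = -4 = b_1.
Inductive step: assume the claim holds for n = r, so b_r = -(-3)^(r + 1) + 5·7^(r - 1).
Then b_{r+1} = 7·b_r - 30·(-3)^r = 7·(-(-3)^(r + 1) + 5·7^(r - 1)) - 30·(-3)^r = -(-3)^(r + 2) + 5·7^r = -(-3)^((r+1) + 1) + 5·7^((r+1) - 1),
which is the claimed formula at n = r+1.
This completes the induction.

b_n = -(-3)^(n + 1) + 5·7^(n - 1)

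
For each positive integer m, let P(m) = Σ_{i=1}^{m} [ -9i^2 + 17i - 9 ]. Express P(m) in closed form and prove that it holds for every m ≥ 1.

P(m) = -m(3m^2 - 4m + 2)

We claim P(m) = -m(3m^2 - 4m + 2) for all m ≥ 1.
For the base case m = 1: P(1) = -1, and the closed form gives -1. They agree.
Suppose the result is true for m = i, so P(i) = i(-3i^2 + 4i - 2).
Then P(i+1) = P(i) + (-9i^2 - i - 1) = (i(-3i^2 + 4i - 2)) + (-9i^2 - i - 1).
Simplifying, P(i+1) = -(i + 1)(3i^2 + 2i + 1) = -(i+1)(3(i+1)^2 - 4(i+1) + 2),
which is the closed form with m = i+1.
By induction, the statement is established for all m ≥ 1.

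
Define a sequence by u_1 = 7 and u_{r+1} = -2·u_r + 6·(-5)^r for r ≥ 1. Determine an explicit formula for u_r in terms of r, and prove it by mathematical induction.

Computing the first terms: u_1 = 7, u_2 = -44, u_3 = 238. This suggests u_r = -3(-2)^(r - 1) - 2(-5)^r.
For the base case r = 1: the formula gives 7 = 7 = u_1.
Inductive step: assume the claim holds for r = k, so u_k = -3(-2)^(k - 1) - 2(-5)^k.
Then u_{k+1} = -2·u_k + 6·(-5)^k = -2·(-3(-2)^(k - 1) - 2(-5)^k) + 6·(-5)^k = -3(-2)^k - 2(-5)^(k + 1) = -3(-2)^((k+1) - 1) - 2(-5)^(k+1),
which is the claimed formula at r = k+1.
By induction, the statement is established for all r ≥ 1.

u_r = -3(-2)^(r - 1) - 2(-5)^r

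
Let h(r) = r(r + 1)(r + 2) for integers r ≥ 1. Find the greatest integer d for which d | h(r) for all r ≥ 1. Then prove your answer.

Computing the first values: h(1) = 6 and h(2) = 24; gcd(6, 24) = 6, so d ≤ 6.
We prove 6 | r(r + 1)(r + 2) for all r ≥ 1 by induction on r.
When r = 1: h(1) = 6 = 6·(1), so 6 | h(1).
Suppose the result is true for r = m, i.e. 6 | h(m). Then
h(m+1) − h(m) = (m+1)·(m+2)·(m+3) − m·(m+1)·(m+2) = (m+1)·(m+2)·[(m+3) − m] = 3·(m+1)·(m+2). The product of 2 consecutive integers is divisible by (2)! = 2, so h(m+1) − h(m) is divisible by 3·2 = 6. By the inductive hypothesis 6 | h(m), hence 6 | h(m+1).
By induction, the statement is established for all r ≥ 1.
Therefore the largest such d is 6.

d = 6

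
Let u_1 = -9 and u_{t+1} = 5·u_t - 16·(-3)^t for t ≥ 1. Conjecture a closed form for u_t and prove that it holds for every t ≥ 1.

u_t = 2(-3)^t - 3·5^(t - 1)

Computing the first terms: u_1 = -9, u_2 = 3, u_3 = -129. This suggests u_t = 2(-3)^t - 3·5^(t - 1).
When t = 1: the formula gives -9 = -9 = u_1.
Inductive step: assume the claim holds for t = i, so u_i = 2(-3)^i - 3·5^(i - 1).
Then u_{i+1} = 5·u_i - 16·(-3)^i = 5·(2(-3)^i - 3·5^(i - 1)) - 16·(-3)^i = 2(-3)^(i + 1) - 3·5^i = 2(-3)^(i+1) - 3·5^((i+1) - 1),
which is the claimed formula at t = i+1.
This completes the induction.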